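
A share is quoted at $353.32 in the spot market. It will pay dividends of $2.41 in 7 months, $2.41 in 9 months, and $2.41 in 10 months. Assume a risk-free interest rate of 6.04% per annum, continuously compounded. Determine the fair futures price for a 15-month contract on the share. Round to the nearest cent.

$373.56

PV(dividends) I = 2.41·e^(−0.0604·7/12) + 2.41·e^(−0.0604·9/12) + 2.41·e^(−0.0604·10/12)
I = 2.3266 + 2.3033 + 2.2917 = 6.9216
F = (S − I)·e^(rT) = (353.32 − 6.9216) · e^(0.0604·15/12)
= 346.3984 · e^0.075500 = 346.3984 × 1.078423 = $373.56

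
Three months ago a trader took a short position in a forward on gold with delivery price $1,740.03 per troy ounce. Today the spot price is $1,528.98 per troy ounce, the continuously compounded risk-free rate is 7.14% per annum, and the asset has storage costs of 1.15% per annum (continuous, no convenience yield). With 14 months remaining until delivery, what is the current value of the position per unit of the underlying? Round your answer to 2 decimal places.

Current fair forward for the remaining 14 months: F = S·e^((r + u)·T), (r + u) = 0.0714 + 0.0115 = 0.0829
F = 1528.98 · e^(0.0829 × 14/12) = 1528.98 × 1.10154822 = 1684.2452
Value of long forward = (F − K)·e^(−rT) = (1684.2452 − 1740.03) · e^(−0.0714·14/12)
= -55.7848 × 0.92007508 = -51.33
Short position value = −(long value) = $51.33

$51.33 per troy ounce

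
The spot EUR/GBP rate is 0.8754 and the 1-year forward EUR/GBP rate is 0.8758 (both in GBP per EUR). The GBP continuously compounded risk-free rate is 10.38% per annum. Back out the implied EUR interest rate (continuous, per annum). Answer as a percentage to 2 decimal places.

10.33%

F = S·e^((r_GBP − r_EUR)T) ⇒ r_EUR = r_GBP − ln(F/S)/T
ln(0.8758/0.8754) = 0.000457; /(12/12) = 0.000457
r_EUR = 0.1038 − 0.000457 = 0.103343
r_EUR = 10.33%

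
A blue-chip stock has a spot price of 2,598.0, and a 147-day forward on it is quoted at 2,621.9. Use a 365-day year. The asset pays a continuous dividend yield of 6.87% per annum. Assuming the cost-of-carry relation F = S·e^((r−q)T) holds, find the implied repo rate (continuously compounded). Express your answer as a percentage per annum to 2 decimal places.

From F = S·e^((r−q)T): (r − q) = ln(F/S)/T
ln(2621.9/2598.0) = ln(1.009199) = 0.009157
(r − q) = 0.009157 / (147/365) = 0.022737
r = ln(F/S)/T + q = 0.022737 + 0.0687 = 0.091437
r = 9.14%

9.14%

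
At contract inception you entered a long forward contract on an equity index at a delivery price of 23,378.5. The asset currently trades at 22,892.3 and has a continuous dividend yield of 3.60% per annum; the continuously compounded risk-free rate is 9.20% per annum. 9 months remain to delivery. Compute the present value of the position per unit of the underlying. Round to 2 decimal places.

462.70

Current fair forward for the remaining 9 months: F = S·e^((r − q)·T), (r − q) = 0.0920 − 0.0360 = 0.0560
F = 22892.3 · e^(0.0560 × 9/12) = 22892.3 × 1.04289448 = 23874.2533
Value of long forward = (F − K)·e^(−rT) = (23874.2533 − 23378.5) · e^(−0.0920·9/12)
= 495.7533 × 0.93332668 = 462.70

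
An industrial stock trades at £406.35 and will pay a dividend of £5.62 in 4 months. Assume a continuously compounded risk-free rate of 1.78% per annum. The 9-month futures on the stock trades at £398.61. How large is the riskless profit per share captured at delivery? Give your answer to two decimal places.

PV(dividends) I = 5.62·e^(−0.0178·4/12) = 5.5868
Fair futures F* = (S − I)·e^(rT) = (406.35 − 5.5868)·e^0.013350 = 400.7632 × 1.013440 = 406.1495
Market £398.61 < fair 406.1495: forward underpriced → reverse cash-and-carry (short the stock, invest proceeds at r, pay the dividends, go long the forward).
Profit at T = |F_mkt − F*| = |398.61 − 406.1495| = £7.54 per share

£7.54 per share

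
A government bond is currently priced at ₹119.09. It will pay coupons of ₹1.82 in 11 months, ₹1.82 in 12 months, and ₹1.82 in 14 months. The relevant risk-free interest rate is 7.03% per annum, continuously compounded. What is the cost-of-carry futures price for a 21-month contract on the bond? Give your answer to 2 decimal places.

₹128.94

PV(coupons) I = 1.82·e^(−0.0703·11/12) + 1.82·e^(−0.0703·12/12) + 1.82·e^(−0.0703·14/12)
I = 1.7064 + 1.6964 + 1.6767 = 5.0795
F = (S − I)·e^(rT) = (119.09 − 5.0795) · e^(0.0703·21/12)
= 114.0105 · e^0.123025 = 114.0105 × 1.130913 = ₹128.94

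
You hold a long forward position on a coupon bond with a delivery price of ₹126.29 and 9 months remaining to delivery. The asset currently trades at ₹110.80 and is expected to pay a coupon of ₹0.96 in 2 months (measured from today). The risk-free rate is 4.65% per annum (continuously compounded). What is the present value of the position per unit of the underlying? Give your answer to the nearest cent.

-₹12.11

PV(remaining coupons) I = 0.96·e^(−0.0465·2/12) = 0.9526
Current forward F = (S − I)·e^(rT) = (110.80 − 0.9526)·e^(0.0465·9/12) = 109.8474 × 1.035490 = 113.7459
Value (long) = (F − K)·e^(−rT) = (113.7459 − 126.29) × 0.965726 = -12.1142
Value = -₹12.11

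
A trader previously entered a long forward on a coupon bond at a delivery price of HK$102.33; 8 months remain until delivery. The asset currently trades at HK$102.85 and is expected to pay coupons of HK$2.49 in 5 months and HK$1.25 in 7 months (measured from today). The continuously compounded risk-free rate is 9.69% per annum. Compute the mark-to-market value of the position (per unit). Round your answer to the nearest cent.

PV(remaining coupons) I = 2.49·e^(−0.0969·5/12) + 1.25·e^(−0.0969·7/12) = 3.5728
Current forward F = (S − I)·e^(rT) = (102.85 − 3.5728)·e^(0.0969·8/12) = 99.2772 × 1.066732 = 105.9022
Value (long) = (F − K)·e^(−rT) = (105.9022 − 102.33) × 0.937442 = 3.3487
Value = HK$3.35

HK$3.35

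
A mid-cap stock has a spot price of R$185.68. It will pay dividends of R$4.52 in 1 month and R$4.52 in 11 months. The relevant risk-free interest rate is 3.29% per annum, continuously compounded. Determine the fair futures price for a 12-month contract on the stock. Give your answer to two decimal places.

R$182.70

PV(dividends) I = 4.52·e^(−0.0329·1/12) + 4.52·e^(−0.0329·11/12)
I = 4.5076 + 4.3857 = 8.8933
F = (S − I)·e^(rT) = (185.68 − 8.8933) · e^(0.0329·12/12)
= 176.7867 · e^0.032900 = 176.7867 × 1.033447 = R$182.70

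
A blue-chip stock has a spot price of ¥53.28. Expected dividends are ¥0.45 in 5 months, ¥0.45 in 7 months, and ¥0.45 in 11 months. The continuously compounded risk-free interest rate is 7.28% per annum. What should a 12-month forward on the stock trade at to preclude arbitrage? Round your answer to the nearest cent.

¥55.92

PV(dividends) I = 0.45·e^(−0.0728·5/12) + 0.45·e^(−0.0728·7/12) + 0.45·e^(−0.0728·11/12)
I = 0.4366 + 0.4313 + 0.4210 = 1.2889
F = (S − I)·e^(rT) = (53.28 − 1.2889) · e^(0.0728·12/12)
= 51.9911 · e^0.072800 = 51.9911 × 1.075515 = ¥55.92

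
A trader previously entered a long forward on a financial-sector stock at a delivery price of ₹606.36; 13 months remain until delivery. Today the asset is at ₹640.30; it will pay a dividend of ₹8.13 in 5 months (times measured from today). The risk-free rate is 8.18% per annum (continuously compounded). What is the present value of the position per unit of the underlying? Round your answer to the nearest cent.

₹77.50

PV(remaining dividends) I = 8.13·e^(−0.0818·5/12) = 7.8576
Current forward F = (S − I)·e^(rT) = (640.30 − 7.8576)·e^(0.0818·13/12) = 632.4424 × 1.092662 = 691.0458
Value (long) = (F − K)·e^(−rT) = (691.0458 − 606.36) × 0.915196 = 77.5041
Value = ₹77.50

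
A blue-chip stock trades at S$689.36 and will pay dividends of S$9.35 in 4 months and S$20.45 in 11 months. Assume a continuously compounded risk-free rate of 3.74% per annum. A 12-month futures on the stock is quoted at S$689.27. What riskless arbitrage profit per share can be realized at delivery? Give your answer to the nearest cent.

PV(dividends) I = 9.35·e^(−0.0374·4/12) + 20.45·e^(−0.0374·11/12) = 28.9949
Fair futures F* = (S − I)·e^(rT) = (689.36 − 28.9949)·e^0.037400 = 660.3651 × 1.038108 = 685.5303
Market S$689.27 > fair 685.5303: forward overpriced → cash-and-carry (borrow at r, buy the stock and collect the dividends, short the forward).
Profit at T = |F_mkt − F*| = |689.27 − 685.5303| = S$3.74 per share

S$3.74 per share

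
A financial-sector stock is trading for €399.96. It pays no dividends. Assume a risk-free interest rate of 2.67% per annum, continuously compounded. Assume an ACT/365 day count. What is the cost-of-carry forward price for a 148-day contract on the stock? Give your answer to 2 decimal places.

F = S·e^(rT) = 399.96 · e^(0.0267 × 148/365)
= 399.96 · e^0.010826 = 399.96 × 1.010885
F = €404.31

€404.31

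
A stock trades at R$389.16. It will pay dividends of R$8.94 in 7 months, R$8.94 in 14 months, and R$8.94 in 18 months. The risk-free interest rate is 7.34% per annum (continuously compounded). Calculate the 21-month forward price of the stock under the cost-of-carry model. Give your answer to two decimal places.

PV(dividends) I = 8.94·e^(−0.0734·7/12) + 8.94·e^(−0.0734·14/12) + 8.94·e^(−0.0734·18/12)
I = 8.5653 + 8.2063 + 8.0080 = 24.7796
F = (S − I)·e^(rT) = (389.16 − 24.7796) · e^(0.0734·21/12)
= 364.3804 · e^0.128450 = 364.3804 × 1.137065 = R$414.32

R$414.32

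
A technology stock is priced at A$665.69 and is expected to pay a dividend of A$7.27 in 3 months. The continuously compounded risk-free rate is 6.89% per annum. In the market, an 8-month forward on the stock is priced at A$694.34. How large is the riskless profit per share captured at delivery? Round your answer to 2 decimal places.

A$4.84 per share

PV(dividends) I = 7.27·e^(−0.0689·3/12) = 7.1458
Fair forward F* = (S − I)·e^(rT) = (665.69 − 7.1458)·e^0.045933 = 658.5442 × 1.047004 = 689.4984
Market A$694.34 > fair 689.4984: forward overpriced → cash-and-carry (borrow at r, buy the stock and collect the dividends, short the forward).
Profit at T = |F_mkt − F*| = |694.34 − 689.4984| = A$4.84 per share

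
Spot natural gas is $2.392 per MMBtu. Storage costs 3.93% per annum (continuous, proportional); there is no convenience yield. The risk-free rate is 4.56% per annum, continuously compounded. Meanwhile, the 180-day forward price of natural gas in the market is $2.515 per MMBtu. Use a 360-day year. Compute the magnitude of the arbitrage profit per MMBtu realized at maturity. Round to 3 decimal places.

$0.019 per MMBtu

Fair forward: F* = S·e^(carry·T), with carry = (r + u) = 0.0456 + 0.0393 = 0.0849
F* = 2.392 · e^(0.0849 × 180/360) = 2.392 · e^0.042450 = 2.392 × 1.043364 = $2.4957
Market $2.515 > fair $2.4957: forward overpriced → cash-and-carry (buy spot, short the forward).
At maturity, profit = |F_mkt − F*| = |2.515 − 2.4957| = $0.019 per MMBtu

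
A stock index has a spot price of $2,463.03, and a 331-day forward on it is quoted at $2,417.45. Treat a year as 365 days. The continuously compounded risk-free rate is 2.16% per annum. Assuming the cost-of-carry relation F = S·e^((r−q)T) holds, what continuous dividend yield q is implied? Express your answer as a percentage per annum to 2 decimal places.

From F = S·e^((r−q)T): (r − q) = ln(F/S)/T
ln(2417.45/2463.03) = ln(0.981494) = -0.018679
(r − q) = -0.018679 / (331/365) = -0.020598
q = r − ln(F/S)/T = 0.0216 + 0.020598 = 0.042198
q = 4.22%

4.22%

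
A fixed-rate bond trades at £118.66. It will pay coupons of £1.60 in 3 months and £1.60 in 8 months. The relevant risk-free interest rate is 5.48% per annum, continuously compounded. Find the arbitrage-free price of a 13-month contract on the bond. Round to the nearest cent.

£122.61

PV(coupons) I = 1.60·e^(−0.0548·3/12) + 1.60·e^(−0.0548·8/12)
I = 1.5782 + 1.5426 = 3.1208
F = (S − I)·e^(rT) = (118.66 − 3.1208) · e^(0.0548·13/12)
= 115.5392 · e^0.059367 = 115.5392 × 1.061165 = £122.61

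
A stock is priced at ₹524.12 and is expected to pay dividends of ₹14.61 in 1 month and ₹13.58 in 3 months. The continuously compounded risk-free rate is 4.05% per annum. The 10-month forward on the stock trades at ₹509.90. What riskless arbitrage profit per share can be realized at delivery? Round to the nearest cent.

₹3.25 per share

PV(dividends) I = 14.61·e^(−0.0405·1/12) + 13.58·e^(−0.0405·3/12) = 28.0040
Fair forward F* = (S − I)·e^(rT) = (524.12 − 28.0040)·e^0.033750 = 496.1160 × 1.034326 = 513.1457
Market ₹509.90 < fair 513.1457: forward underpriced → reverse cash-and-carry (short the stock, invest proceeds at r, pay the dividends, go long the forward).
Profit at T = |F_mkt − F*| = |509.90 − 513.1457| = ₹3.25 per share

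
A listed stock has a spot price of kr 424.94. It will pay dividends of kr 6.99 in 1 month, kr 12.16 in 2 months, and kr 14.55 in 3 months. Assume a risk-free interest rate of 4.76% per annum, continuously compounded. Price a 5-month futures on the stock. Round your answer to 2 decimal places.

kr 399.38

PV(dividends) I = 6.99·e^(−0.0476·1/12) + 12.16·e^(−0.0476·2/12) + 14.55·e^(−0.0476·3/12)
I = 6.9623 + 12.0639 + 14.3779 = 33.4041
F = (S − I)·e^(rT) = (424.94 − 33.4041) · e^(0.0476·5/12)
= 391.5359 · e^0.019833 = 391.5359 × 1.020031 = kr 399.38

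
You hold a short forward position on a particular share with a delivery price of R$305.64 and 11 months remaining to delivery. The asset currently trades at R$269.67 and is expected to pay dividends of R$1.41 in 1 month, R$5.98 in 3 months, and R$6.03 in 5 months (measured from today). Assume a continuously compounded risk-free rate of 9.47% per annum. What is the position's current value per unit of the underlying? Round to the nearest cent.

PV(remaining dividends) I = 1.41·e^(−0.0947·1/12) + 5.98·e^(−0.0947·3/12) + 6.03·e^(−0.0947·5/12) = 13.0357
Current forward F = (S − I)·e^(rT) = (269.67 − 13.0357)·e^(0.0947·11/12) = 256.6343 × 1.090688 = 279.9080
Value (long) = (F − K)·e^(−rT) = (279.9080 − 305.64) × 0.916853 = -23.5925
Short position value = −(long value) = R$23.59

R$23.59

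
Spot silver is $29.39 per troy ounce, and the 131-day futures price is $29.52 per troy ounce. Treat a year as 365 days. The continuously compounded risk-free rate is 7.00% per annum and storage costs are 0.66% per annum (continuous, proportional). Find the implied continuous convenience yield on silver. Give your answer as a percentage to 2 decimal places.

6.43%

F = S·e^((r+u−y)T) ⇒ (r+u−y) = ln(F/S)/T
ln(29.52/29.39) = 0.004414; /T ⇒ 0.012299
y = r + u − ln(F/S)/T = 0.0700 + 0.0066 − 0.012299 = 0.064301
y = 6.43%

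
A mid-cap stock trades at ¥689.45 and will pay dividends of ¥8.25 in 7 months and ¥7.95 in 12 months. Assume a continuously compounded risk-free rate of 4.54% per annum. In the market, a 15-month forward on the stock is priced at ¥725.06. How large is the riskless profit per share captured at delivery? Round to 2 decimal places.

¥11.90 per share

PV(dividends) I = 8.25·e^(−0.0454·7/12) + 7.95·e^(−0.0454·12/12) = 15.6315
Fair forward F* = (S − I)·e^(rT) = (689.45 − 15.6315)·e^0.056750 = 673.8185 × 1.058391 = 713.1634
Market ¥725.06 > fair 713.1634: forward overpriced → cash-and-carry (borrow at r, buy the stock and collect the dividends, short the forward).
Profit at T = |F_mkt − F*| = |725.06 − 713.1634| = ¥11.90 per share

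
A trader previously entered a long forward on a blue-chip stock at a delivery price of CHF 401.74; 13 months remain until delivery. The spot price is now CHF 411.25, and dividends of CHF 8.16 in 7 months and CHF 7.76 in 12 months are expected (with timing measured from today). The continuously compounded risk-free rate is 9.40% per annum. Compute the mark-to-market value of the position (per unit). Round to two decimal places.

CHF 33.62

PV(remaining dividends) I = 8.16·e^(−0.0940·7/12) + 7.76·e^(−0.0940·12/12) = 14.7884
Current forward F = (S − I)·e^(rT) = (411.25 − 14.7884)·e^(0.0940·13/12) = 396.4616 × 1.107199 = 438.9619
Value (long) = (F − K)·e^(−rT) = (438.9619 − 401.74) × 0.903180 = 33.6181
Value = CHF 33.62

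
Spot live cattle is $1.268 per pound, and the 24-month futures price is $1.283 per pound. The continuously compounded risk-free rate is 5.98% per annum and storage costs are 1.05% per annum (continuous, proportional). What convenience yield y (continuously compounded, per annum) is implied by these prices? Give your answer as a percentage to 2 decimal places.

F = S·e^((r+u−y)T) ⇒ (r+u−y) = ln(F/S)/T
ln(1.283/1.268) = 0.011760; /T ⇒ 0.005880
y = r + u − ln(F/S)/T = 0.0598 + 0.0105 − 0.005880 = 0.064420
y = 6.44%

6.44%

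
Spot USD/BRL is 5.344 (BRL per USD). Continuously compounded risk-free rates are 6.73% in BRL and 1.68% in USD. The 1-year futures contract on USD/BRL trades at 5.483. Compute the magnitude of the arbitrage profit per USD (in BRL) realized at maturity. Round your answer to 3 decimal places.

Fair futures: F* = S·e^(carry·T), with carry = (r_BRL − r_USD) = 0.0673 − 0.0168 = 0.0505
F* = 5.344 · e^(0.0505 × 1) = 5.344 · e^0.050500 = 5.344 × 1.051797 = 5.6208
Market 5.483 < fair 5.6208: forward underpriced → reverse cash-and-carry (short spot, go long the forward).
At maturity, profit = |F_mkt − F*| = |5.483 − 5.6208| = 0.138 per USD (in BRL)

0.138 per USD (in BRL)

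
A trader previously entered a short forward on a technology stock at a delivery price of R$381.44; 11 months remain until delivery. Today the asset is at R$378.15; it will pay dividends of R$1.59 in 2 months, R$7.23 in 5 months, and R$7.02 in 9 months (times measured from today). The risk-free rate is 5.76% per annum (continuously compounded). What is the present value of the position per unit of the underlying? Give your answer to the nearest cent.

-R$0.97

PV(remaining dividends) I = 1.59·e^(−0.0576·2/12) + 7.23·e^(−0.0576·5/12) + 7.02·e^(−0.0576·9/12) = 15.3565
Current forward F = (S − I)·e^(rT) = (378.15 − 15.3565)·e^(0.0576·11/12) = 362.7935 × 1.054219 = 382.4638
Value (long) = (F − K)·e^(−rT) = (382.4638 − 381.44) × 0.948570 = 0.9711
Short position value = −(long value) = -R$0.97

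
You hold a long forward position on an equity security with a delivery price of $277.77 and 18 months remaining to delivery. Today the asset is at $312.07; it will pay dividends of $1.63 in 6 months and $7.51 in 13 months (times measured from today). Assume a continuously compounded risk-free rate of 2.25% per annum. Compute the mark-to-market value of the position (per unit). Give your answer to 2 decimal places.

PV(remaining dividends) I = 1.63·e^(−0.0225·6/12) + 7.51·e^(−0.0225·13/12) = 8.9409
Current forward F = (S − I)·e^(rT) = (312.07 − 8.9409)·e^(0.0225·18/12) = 303.1291 × 1.034326 = 313.5343
Value (long) = (F − K)·e^(−rT) = (313.5343 − 277.77) × 0.966813 = 34.5774
Value = $34.58

$34.58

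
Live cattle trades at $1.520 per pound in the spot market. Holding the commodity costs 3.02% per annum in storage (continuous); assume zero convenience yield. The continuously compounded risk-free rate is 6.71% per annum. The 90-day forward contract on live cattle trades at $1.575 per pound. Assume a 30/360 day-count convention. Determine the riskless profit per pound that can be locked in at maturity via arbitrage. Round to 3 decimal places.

Fair forward: F* = S·e^(carry·T), with carry = (r + u) = 0.0671 + 0.0302 = 0.0973
F* = 1.520 · e^(0.0973 × 90/360) = 1.520 · e^0.024325 = 1.520 × 1.024623 = $1.5574
Market $1.575 > fair $1.5574: forward overpriced → cash-and-carry (buy spot, short the forward).
At maturity, profit = |F_mkt − F*| = |1.575 − 1.5574| = $0.018 per pound

$0.018 per pound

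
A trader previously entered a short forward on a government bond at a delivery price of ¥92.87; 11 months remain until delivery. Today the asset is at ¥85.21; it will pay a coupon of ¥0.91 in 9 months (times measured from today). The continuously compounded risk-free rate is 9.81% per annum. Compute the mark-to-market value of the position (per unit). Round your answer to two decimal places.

PV(remaining coupons) I = 0.91·e^(−0.0981·9/12) = 0.8455
Current forward F = (S − I)·e^(rT) = (85.21 − 0.8455)·e^(0.0981·11/12) = 84.3645 × 1.094092 = 92.3025
Value (long) = (F − K)·e^(−rT) = (92.3025 − 92.87) × 0.914000 = -0.5187
Short position value = −(long value) = ¥0.52

¥0.52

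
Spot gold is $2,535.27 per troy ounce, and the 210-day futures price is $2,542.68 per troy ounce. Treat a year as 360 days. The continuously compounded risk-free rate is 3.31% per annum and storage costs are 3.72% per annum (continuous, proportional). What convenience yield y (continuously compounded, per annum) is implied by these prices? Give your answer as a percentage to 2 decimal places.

6.53%

F = S·e^((r+u−y)T) ⇒ (r+u−y) = ln(F/S)/T
ln(2542.68/2535.27) = 0.002919; /T ⇒ 0.005004
y = r + u − ln(F/S)/T = 0.0331 + 0.0372 − 0.005004 = 0.065296
y = 6.53%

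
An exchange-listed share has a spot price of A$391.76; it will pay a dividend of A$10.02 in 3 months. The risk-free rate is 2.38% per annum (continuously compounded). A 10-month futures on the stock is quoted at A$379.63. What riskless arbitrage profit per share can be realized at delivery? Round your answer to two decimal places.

PV(dividends) I = 10.02·e^(−0.0238·3/12) = 9.9606
Fair futures F* = (S − I)·e^(rT) = (391.76 − 9.9606)·e^0.019833 = 381.7994 × 1.020031 = 389.4472
Market A$379.63 < fair 389.4472: forward underpriced → reverse cash-and-carry (short the stock, invest proceeds at r, pay the dividends, go long the forward).
Profit at T = |F_mkt − F*| = |379.63 − 389.4472| = A$9.82 per share

A$9.82 per share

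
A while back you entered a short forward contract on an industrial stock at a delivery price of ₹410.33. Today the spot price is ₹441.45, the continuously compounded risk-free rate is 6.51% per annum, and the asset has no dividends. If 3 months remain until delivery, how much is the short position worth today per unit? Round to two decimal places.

Current fair forward for the remaining 3 months: F = S·e^(r·T), r = 0.0651
F = 441.45 · e^(0.0651 × 3/12) = 441.45 × 1.016408 = 448.6933
Value of long forward = (F − K)·e^(−rT) = (448.6933 − 410.33) · e^(−0.0651·3/12)
= 38.3633 × 0.983857 = 37.74
Short position value = −(long value) = -₹37.74

-₹37.74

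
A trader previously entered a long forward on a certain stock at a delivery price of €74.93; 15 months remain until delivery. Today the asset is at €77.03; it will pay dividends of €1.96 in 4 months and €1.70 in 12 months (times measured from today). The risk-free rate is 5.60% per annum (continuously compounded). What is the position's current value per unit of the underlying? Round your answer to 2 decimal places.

PV(remaining dividends) I = 1.96·e^(−0.0560·4/12) + 1.70·e^(−0.0560·12/12) = 3.5312
Current forward F = (S − I)·e^(rT) = (77.03 − 3.5312)·e^(0.0560·15/12) = 73.4988 × 1.072508 = 78.8281
Value (long) = (F − K)·e^(−rT) = (78.8281 − 74.93) × 0.932394 = 3.6346
Value = €3.63

€3.63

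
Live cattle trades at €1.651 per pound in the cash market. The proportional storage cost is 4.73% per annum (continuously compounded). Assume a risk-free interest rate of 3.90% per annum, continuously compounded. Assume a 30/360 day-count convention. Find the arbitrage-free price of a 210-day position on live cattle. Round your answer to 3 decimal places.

Net carry = r + u − y = 0.0390 + 0.0473 − 0.0000 = 0.0863
F = S·e^((r+u−y)T) = 1.651 · e^(0.0863 × 210/360) = 1.651 · e^0.050342
= 1.651 × 1.051631 = €1.736 per pound

€1.736 per pound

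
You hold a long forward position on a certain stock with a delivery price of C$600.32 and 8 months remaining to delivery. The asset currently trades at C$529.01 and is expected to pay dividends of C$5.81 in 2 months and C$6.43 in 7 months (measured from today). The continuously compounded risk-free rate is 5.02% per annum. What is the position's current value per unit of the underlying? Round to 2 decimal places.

PV(remaining dividends) I = 5.81·e^(−0.0502·2/12) + 6.43·e^(−0.0502·7/12) = 12.0060
Current forward F = (S − I)·e^(rT) = (529.01 − 12.0060)·e^(0.0502·8/12) = 517.0040 × 1.034033 = 534.5992
Value (long) = (F − K)·e^(−rT) = (534.5992 − 600.32) × 0.967087 = -63.5577
Value = -C$63.56

-C$63.56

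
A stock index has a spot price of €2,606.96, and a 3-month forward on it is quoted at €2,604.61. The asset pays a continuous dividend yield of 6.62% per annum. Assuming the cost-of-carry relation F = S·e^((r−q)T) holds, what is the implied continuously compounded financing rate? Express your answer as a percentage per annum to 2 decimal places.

From F = S·e^((r−q)T): (r − q) = ln(F/S)/T
ln(2604.61/2606.96) = ln(0.999099) = -0.000901
(r − q) = -0.000901 / (3/12) = -0.003604
r = ln(F/S)/T + q = -0.003604 + 0.0662 = 0.062596
r = 6.26%

6.26%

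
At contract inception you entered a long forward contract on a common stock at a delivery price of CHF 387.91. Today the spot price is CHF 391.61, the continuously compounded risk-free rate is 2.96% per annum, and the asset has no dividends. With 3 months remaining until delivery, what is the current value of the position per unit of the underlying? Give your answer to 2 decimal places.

Current fair forward for the remaining 3 months: F = S·e^(r·T), r = 0.0296
F = 391.61 · e^(0.0296 × 3/12) = 391.61 × 1.007427 = 394.5185
Value of long forward = (F − K)·e^(−rT) = (394.5185 − 387.91) · e^(−0.0296·3/12)
= 6.6085 × 0.992627 = 6.56

CHF 6.56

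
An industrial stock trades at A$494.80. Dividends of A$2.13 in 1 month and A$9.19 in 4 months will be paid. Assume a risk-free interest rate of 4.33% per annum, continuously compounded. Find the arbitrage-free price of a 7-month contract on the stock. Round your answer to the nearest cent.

A$495.99

PV(dividends) I = 2.13·e^(−0.0433·1/12) + 9.19·e^(−0.0433·4/12)
I = 2.1223 + 9.0583 = 11.1806
F = (S − I)·e^(rT) = (494.80 − 11.1806) · e^(0.0433·7/12)
= 483.6194 · e^0.025258 = 483.6194 × 1.025580 = A$495.99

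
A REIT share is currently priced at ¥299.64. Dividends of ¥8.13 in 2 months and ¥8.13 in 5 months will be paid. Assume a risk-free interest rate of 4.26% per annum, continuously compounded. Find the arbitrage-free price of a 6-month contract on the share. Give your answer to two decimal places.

PV(dividends) I = 8.13·e^(−0.0426·2/12) + 8.13·e^(−0.0426·5/12)
I = 8.0725 + 7.9870 = 16.0595
F = (S − I)·e^(rT) = (299.64 − 16.0595) · e^(0.0426·6/12)
= 283.5805 · e^0.021300 = 283.5805 × 1.021528 = ¥289.69

¥289.69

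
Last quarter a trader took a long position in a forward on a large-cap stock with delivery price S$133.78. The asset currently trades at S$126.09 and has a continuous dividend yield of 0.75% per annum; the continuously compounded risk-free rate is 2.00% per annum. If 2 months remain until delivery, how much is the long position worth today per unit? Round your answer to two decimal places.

Current fair forward for the remaining 2 months: F = S·e^((r − q)·T), (r − q) = 0.0200 − 0.0075 = 0.0125
F = 126.09 · e^(0.0125 × 2/12) = 126.09 × 1.002086 = 126.3530
Value of long forward = (F − K)·e^(−rT) = (126.3530 − 133.78) · e^(−0.0200·2/12)
= -7.4270 × 0.996672 = -7.40

-S$7.40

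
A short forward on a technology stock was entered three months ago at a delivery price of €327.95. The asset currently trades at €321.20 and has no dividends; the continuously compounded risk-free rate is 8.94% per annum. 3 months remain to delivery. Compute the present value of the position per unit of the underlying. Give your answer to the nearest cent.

-€0.50

Current fair forward for the remaining 3 months: F = S·e^(r·T), r = 0.0894
F = 321.20 · e^(0.0894 × 3/12) = 321.20 × 1.022602 = 328.4598
Value of long forward = (F − K)·e^(−rT) = (328.4598 − 327.95) · e^(−0.0894·3/12)
= 0.5098 × 0.977898 = 0.50
Short position value = −(long value) = -€0.50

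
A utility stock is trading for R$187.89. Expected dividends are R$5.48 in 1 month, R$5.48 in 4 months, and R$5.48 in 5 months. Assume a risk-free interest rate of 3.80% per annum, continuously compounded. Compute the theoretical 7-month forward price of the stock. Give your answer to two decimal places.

R$175.47

PV(dividends) I = 5.48·e^(−0.0380·1/12) + 5.48·e^(−0.0380·4/12) + 5.48·e^(−0.0380·5/12)
I = 5.4627 + 5.4110 + 5.3939 = 16.2676
F = (S − I)·e^(rT) = (187.89 − 16.2676) · e^(0.0380·7/12)
= 171.6224 · e^0.022167 = 171.6224 × 1.022415 = R$175.47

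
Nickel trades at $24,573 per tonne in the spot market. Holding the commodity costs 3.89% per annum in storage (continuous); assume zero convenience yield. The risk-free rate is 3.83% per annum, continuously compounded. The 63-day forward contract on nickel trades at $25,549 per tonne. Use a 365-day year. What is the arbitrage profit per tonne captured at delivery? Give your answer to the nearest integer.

Fair forward: F* = S·e^(carry·T), with carry = (r + u) = 0.0383 + 0.0389 = 0.0772
F* = 24573 · e^(0.0772 × 63/365) = 24573 · e^0.013325 = 24573 × 1.013414 = $24902.6222
Market $25549 > fair $24902.6222: forward overpriced → cash-and-carry (buy spot, short the forward).
At maturity, profit = |F_mkt − F*| = |25549 − 24902.6222| = $646 per tonne

$646 per tonne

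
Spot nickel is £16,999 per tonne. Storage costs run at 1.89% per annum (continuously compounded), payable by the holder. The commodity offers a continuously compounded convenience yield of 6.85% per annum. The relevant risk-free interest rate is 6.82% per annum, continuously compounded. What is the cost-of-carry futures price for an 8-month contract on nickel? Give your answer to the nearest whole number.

£17,211 per tonne

Net carry = r + u − y = 0.0682 + 0.0189 − 0.0685 = 0.0186
F = S·e^((r+u−y)T) = 16999 · e^(0.0186 × 8/12) = 16999 · e^0.012400
= 16999 × 1.012477 = £17,211 per tonne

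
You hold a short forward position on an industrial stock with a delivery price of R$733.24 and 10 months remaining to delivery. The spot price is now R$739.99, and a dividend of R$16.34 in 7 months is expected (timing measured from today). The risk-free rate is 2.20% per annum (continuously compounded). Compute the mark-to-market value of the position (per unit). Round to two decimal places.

-R$3.94

PV(remaining dividends) I = 16.34·e^(−0.0220·7/12) = 16.1316
Current forward F = (S − I)·e^(rT) = (739.99 − 16.1316)·e^(0.0220·10/12) = 723.8584 × 1.018502 = 737.2512
Value (long) = (F − K)·e^(−rT) = (737.2512 − 733.24) × 0.981834 = 3.9383
Short position value = −(long value) = -R$3.94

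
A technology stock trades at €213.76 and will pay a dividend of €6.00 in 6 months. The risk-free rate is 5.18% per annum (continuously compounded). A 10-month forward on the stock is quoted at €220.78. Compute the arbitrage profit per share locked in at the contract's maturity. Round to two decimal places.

€3.70 per share

PV(dividends) I = 6.00·e^(−0.0518·6/12) = 5.8466
Fair forward F* = (S − I)·e^(rT) = (213.76 − 5.8466)·e^0.043167 = 207.9134 × 1.044112 = 217.0849
Market €220.78 > fair 217.0849: forward overpriced → cash-and-carry (borrow at r, buy the stock and collect the dividends, short the forward).
Profit at T = |F_mkt − F*| = |220.78 − 217.0849| = €3.70 per share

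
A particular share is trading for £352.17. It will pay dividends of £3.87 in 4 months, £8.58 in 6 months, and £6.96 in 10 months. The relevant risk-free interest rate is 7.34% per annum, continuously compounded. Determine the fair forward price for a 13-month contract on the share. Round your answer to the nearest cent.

PV(dividends) I = 3.87·e^(−0.0734·4/12) + 8.58·e^(−0.0734·6/12) + 6.96·e^(−0.0734·10/12)
I = 3.7765 + 8.2708 + 6.5470 = 18.5943
F = (S − I)·e^(rT) = (352.17 − 18.5943) · e^(0.0734·13/12)
= 333.5757 · e^0.079517 = 333.5757 × 1.082764 = £361.18

£361.18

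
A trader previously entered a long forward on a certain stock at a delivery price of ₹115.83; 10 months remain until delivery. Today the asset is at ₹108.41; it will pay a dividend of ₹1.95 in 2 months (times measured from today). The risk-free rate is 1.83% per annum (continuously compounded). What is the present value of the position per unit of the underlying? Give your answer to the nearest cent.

PV(remaining dividends) I = 1.95·e^(−0.0183·2/12) = 1.9441
Current forward F = (S − I)·e^(rT) = (108.41 − 1.9441)·e^(0.0183·10/12) = 106.4659 × 1.015367 = 108.1020
Value (long) = (F − K)·e^(−rT) = (108.1020 − 115.83) × 0.984866 = -7.6110
Value = -₹7.61

-₹7.61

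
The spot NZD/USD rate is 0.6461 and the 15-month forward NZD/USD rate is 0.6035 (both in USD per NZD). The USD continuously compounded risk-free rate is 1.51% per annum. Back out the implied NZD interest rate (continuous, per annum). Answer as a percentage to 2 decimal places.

F = S·e^((r_USD − r_NZD)T) ⇒ r_NZD = r_USD − ln(F/S)/T
ln(0.6035/0.6461) = -0.068208; /(15/12) = -0.054566
r_NZD = 0.0151 + 0.054566 = 0.069666
r_NZD = 6.97%

6.97%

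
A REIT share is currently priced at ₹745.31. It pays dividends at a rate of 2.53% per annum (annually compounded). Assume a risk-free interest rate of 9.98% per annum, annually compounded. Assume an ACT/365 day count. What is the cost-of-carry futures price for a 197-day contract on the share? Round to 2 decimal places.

₹774.07

F = S · (1+r)^T / (1+q)^T
= 745.31 × 1.052684 / 1.013577 = 745.31 × 1.038583
F = ₹774.07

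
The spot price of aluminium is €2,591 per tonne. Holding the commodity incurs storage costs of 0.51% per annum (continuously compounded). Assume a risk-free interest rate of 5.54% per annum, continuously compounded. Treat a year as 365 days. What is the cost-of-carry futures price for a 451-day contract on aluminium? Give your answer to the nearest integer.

Net carry = r + u − y = 0.0554 + 0.0051 − 0.0000 = 0.0605
F = S·e^((r+u−y)T) = 2591 · e^(0.0605 × 451/365) = 2591 · e^0.074755
= 2591 × 1.077620 = €2,792 per tonne

€2,792 per tonne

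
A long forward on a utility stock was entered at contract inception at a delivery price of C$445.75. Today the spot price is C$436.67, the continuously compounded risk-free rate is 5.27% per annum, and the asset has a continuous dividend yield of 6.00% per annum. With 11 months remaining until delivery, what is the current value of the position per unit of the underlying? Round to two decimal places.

Current fair forward for the remaining 11 months: F = S·e^((r − q)·T), (r − q) = 0.0527 − 0.0600 = -0.0073
F = 436.67 · e^(-0.0073 × 11/12) = 436.67 × 0.993331 = 433.7578
Value of long forward = (F − K)·e^(−rT) = (433.7578 − 445.75) · e^(−0.0527·11/12)
= -11.9922 × 0.952840 = -11.43

-C$11.43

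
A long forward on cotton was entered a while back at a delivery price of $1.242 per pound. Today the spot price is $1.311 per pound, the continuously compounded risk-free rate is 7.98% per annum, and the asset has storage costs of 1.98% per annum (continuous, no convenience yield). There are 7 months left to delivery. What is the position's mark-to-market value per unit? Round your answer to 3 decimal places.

Current fair forward for the remaining 7 months: F = S·e^((r + u)·T), (r + u) = 0.0798 + 0.0198 = 0.0996
F = 1.311 · e^(0.0996 × 7/12) = 1.311 × 1.059821 = 1.3894
Value of long forward = (F − K)·e^(−rT) = (1.3894 − 1.242) · e^(−0.0798·7/12)
= 0.1474 × 0.954517 = 0.141

$0.141 per pound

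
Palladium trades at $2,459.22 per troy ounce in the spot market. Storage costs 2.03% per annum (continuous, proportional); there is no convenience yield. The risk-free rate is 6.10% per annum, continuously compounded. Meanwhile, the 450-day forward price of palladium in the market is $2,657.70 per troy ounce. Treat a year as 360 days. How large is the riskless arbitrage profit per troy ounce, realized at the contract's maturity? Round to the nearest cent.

$64.58 per troy ounce

Fair forward: F* = S·e^(carry·T), with carry = (r + u) = 0.0610 + 0.0203 = 0.0813
F* = 2459.22 · e^(0.0813 × 450/360) = 2459.22 · e^0.10162500 = 2459.22 × 1.10696828 = $2722.2785
Market $2657.70 < fair $2722.2785: forward underpriced → reverse cash-and-carry (short spot, go long the forward).
At maturity, profit = |F_mkt − F*| = |2657.70 − 2722.2785| = $64.58 per troy ounce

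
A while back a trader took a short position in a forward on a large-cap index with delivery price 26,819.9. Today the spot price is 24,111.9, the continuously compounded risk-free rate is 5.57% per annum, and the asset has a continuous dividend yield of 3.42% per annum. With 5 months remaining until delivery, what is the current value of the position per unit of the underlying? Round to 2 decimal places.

2433.88

Current fair forward for the remaining 5 months: F = S·e^((r − q)·T), (r − q) = 0.0557 − 0.0342 = 0.0215
F = 24111.9 · e^(0.0215 × 5/12) = 24111.9 × 1.00899858 = 24328.8729
Value of long forward = (F − K)·e^(−rT) = (24328.8729 − 26819.9) · e^(−0.0557·5/12)
= -2491.0271 × 0.97705891 = -2433.88
Short position value = −(long value) = 2433.88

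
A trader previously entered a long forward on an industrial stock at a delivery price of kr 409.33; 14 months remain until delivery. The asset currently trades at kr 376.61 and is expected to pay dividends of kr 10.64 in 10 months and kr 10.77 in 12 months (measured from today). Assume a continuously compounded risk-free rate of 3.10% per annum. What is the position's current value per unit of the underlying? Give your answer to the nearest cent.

PV(remaining dividends) I = 10.64·e^(−0.0310·10/12) + 10.77·e^(−0.0310·12/12) = 20.8099
Current forward F = (S − I)·e^(rT) = (376.61 − 20.8099)·e^(0.0310·14/12) = 355.8001 × 1.036829 = 368.9039
Value (long) = (F − K)·e^(−rT) = (368.9039 − 409.33) × 0.964480 = -38.9902
Value = -kr 38.99

-kr 38.99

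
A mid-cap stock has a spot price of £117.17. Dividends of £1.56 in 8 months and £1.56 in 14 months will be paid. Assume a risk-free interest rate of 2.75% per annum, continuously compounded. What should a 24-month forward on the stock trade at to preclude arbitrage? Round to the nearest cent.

£120.58

PV(dividends) I = 1.56·e^(−0.0275·8/12) + 1.56·e^(−0.0275·14/12)
I = 1.5317 + 1.5107 = 3.0424
F = (S − I)·e^(rT) = (117.17 − 3.0424) · e^(0.0275·24/12)
= 114.1276 · e^0.055000 = 114.1276 × 1.056541 = £120.58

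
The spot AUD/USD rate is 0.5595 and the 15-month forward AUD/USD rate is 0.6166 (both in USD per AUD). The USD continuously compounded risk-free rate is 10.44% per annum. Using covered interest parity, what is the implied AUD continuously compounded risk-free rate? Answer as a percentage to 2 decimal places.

F = S·e^((r_USD − r_AUD)T) ⇒ r_AUD = r_USD − ln(F/S)/T
ln(0.6166/0.5595) = 0.097177; /(15/12) = 0.077742
r_AUD = 0.1044 − 0.077742 = 0.026658
r_AUD = 2.67%

2.67%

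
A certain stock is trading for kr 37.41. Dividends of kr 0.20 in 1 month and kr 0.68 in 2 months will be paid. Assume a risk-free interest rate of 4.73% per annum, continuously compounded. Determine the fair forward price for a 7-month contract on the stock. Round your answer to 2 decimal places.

PV(dividends) I = 0.20·e^(−0.0473·1/12) + 0.68·e^(−0.0473·2/12)
I = 0.1992 + 0.6747 = 0.8739
F = (S − I)·e^(rT) = (37.41 − 0.8739) · e^(0.0473·7/12)
= 36.5361 · e^0.027592 = 36.5361 × 1.027976 = kr 37.56

kr 37.56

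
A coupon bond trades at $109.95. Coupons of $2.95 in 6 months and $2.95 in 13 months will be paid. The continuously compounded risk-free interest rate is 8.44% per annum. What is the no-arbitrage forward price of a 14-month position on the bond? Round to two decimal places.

$115.24

PV(coupons) I = 2.95·e^(−0.0844·6/12) + 2.95·e^(−0.0844·13/12)
I = 2.8281 + 2.6922 = 5.5203
F = (S − I)·e^(rT) = (109.95 − 5.5203) · e^(0.0844·14/12)
= 104.4297 · e^0.098467 = 104.4297 × 1.103478 = $115.24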